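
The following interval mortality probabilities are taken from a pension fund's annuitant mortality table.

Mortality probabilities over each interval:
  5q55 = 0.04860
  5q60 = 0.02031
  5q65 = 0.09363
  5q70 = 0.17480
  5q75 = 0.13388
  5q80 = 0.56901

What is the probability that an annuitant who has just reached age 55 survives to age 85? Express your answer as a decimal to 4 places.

0.2602

30p55 = (1 − 0.04860) × (1 − 0.02031) × (1 − 0.09363) × (1 − 0.17480) × (1 − 0.13388) × (1 − 0.56901).
= 0.95140 × 0.97969 × 0.90637 × 0.82520 × 0.86612 × 0.43099 = 0.260233.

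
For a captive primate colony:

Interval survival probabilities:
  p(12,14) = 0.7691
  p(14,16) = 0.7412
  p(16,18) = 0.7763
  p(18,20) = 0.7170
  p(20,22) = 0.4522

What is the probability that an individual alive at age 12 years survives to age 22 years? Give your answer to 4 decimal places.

Chaining the interval survival probabilities: 0.7691 × 0.7412 × 0.7763 × 0.7170 × 0.4522.
= 0.143482.

0.1435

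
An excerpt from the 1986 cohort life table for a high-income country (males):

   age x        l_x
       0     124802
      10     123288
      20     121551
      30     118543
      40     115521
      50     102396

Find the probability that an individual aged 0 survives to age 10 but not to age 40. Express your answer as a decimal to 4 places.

0.0622

We want 10|30q0 = (l_10 − l_40)/l_0.
This is the probability of reaching 10 but not 40, conditional on being alive at 0: (l_10 − l_40) / l_0.
= (123288 − 115521) / 124802 = 7767 / 124802 = 0.062235.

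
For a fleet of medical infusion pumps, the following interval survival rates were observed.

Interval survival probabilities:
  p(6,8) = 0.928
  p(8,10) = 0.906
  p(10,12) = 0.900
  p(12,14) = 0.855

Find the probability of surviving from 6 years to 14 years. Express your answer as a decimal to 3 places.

0.647

P(survive 6→14) = 0.928 × 0.906 × 0.900 × 0.855.
= 0.646971.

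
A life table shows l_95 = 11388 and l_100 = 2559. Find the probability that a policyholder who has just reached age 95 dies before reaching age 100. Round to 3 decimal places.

P(die before 100 | alive at 95) = 1 − l_100/l_95 = 1 − 2559/11388 = (8829)/11388 = 0.775290.

0.775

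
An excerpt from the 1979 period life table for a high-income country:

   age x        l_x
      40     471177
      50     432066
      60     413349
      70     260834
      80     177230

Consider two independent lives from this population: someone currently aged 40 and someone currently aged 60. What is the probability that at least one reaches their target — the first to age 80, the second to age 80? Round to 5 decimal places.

p₁ = l_80/l_40 = 177230/471177 = 0.376143; p₂ = l_80/l_60 = 177230/413349 = 0.428766.
P(at least one) = 1 − (1−p₁)(1−p₂) = 1 − 0.623857 × 0.571234 = 0.643632.

0.64363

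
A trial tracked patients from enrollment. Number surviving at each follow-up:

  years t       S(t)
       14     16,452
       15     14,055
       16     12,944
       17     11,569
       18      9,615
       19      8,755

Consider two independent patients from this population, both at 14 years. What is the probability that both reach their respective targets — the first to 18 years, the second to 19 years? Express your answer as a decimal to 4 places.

p₁ = S(18)/S(14) = 9,615/16,452 = 0.584427; p₂ = S(19)/S(14) = 8,755/16,452 = 0.532154.
P(both) = p₁ × p₂ = 0.584427 × 0.532154 = 0.311005.

0.3110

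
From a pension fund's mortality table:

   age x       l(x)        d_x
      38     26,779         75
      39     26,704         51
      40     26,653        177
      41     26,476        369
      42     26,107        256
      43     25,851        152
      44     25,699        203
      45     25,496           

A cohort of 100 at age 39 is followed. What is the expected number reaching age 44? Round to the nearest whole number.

The relevant probability is 25,699/26,704 = 0.962365.
Expected number = 100 × 0.962365 = 96.

96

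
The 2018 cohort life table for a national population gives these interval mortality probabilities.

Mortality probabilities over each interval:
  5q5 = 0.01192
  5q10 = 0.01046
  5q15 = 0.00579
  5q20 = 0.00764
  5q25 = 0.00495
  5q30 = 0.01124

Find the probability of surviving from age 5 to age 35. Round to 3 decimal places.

0.949

Chaining the interval survival probabilities: (1 − 0.01192) × (1 − 0.01046) × (1 − 0.00579) × (1 − 0.00764) × (1 − 0.00495) × (1 − 0.01124).
= 0.98808 × 0.98954 × 0.99421 × 0.99236 × 0.99505 × 0.98876 = 0.949093.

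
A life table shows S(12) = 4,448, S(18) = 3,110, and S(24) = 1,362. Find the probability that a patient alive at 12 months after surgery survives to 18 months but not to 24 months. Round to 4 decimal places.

0.3930

This is the probability of reaching 18 but not 24, conditional on being alive at 12: (S(18) − S(24)) / S(12).
= (3,110 − 1,362) / 4,448 = 1,748 / 4,448 = 0.392986.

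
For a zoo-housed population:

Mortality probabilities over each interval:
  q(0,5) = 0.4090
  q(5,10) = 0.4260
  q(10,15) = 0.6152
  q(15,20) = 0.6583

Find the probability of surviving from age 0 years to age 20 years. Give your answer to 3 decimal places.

0.045

Survival from 0 to 20 is the product of surviving each interval: (1 − 0.4090) × (1 − 0.4260) × (1 − 0.6152) × (1 − 0.6583).
= 0.5910 × 0.5740 × 0.3848 × 0.3417 = 0.044605.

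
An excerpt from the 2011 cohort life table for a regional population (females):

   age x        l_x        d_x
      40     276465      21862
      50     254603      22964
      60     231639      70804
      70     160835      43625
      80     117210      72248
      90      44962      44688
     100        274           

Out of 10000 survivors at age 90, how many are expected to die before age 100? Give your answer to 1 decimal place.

9939.1

The relevant probability is 1 − 274/44962 = 0.993906.
Expected number = 10000 × 0.993906 = 9939.1.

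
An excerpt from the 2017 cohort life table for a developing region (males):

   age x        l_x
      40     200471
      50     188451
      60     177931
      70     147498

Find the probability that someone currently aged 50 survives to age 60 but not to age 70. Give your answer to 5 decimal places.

0.16149

We want 10|10q50 = (l_60 − l_70)/l_50.
This is the probability of reaching 60 but not 70, conditional on being alive at 50: (l_60 − l_70) / l_50.
= (177931 − 147498) / 188451 = 30433 / 188451 = 0.161490.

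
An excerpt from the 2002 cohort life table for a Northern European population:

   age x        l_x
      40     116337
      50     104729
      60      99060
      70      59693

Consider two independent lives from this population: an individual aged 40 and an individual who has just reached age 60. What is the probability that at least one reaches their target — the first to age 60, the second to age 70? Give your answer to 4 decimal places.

0.9410

p₁ = l_60/l_40 = 99060/116337 = 0.851492; p₂ = l_70/l_60 = 59693/99060 = 0.602594.
P(at least one) = 1 − (1−p₁)(1−p₂) = 1 − 0.148508 × 0.397406 = 0.940982.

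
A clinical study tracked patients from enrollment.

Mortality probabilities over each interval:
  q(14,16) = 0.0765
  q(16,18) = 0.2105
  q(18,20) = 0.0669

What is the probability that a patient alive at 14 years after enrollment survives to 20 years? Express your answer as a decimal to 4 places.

Chaining the interval survival probabilities: (1 − 0.0765) × (1 − 0.2105) × (1 − 0.0669).
= 0.9235 × 0.7895 × 0.9331 = 0.680326.

0.6803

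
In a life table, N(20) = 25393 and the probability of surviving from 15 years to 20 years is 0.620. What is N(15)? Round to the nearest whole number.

N(15) = N(20) / p = 25393 / 0.620 = 40956.

40956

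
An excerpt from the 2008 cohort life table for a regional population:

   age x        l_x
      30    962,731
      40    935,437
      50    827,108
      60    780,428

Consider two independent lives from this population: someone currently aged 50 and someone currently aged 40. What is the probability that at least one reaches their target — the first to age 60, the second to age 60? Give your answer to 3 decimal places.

p₁ = l_60/l_50 = 780,428/827,108 = 0.943562; p₂ = l_60/l_40 = 780,428/935,437 = 0.834292.
P(at least one) = 1 − (1−p₁)(1−p₂) = 1 − 0.056438 × 0.165708 = 0.990648.

0.991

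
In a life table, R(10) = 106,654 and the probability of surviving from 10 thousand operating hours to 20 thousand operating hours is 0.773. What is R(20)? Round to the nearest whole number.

82444

R(20) = R(10) × p = 106,654 × 0.773 = 82444.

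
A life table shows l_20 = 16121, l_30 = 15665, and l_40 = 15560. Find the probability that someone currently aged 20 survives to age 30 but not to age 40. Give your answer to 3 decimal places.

We want 10|10q20 = (l_30 − l_40)/l_20.
This is the probability of reaching 30 but not 40, conditional on being alive at 20: (l_30 − l_40) / l_20.
= (15665 − 15560) / 16121 = 105 / 16121 = 0.006513.

0.007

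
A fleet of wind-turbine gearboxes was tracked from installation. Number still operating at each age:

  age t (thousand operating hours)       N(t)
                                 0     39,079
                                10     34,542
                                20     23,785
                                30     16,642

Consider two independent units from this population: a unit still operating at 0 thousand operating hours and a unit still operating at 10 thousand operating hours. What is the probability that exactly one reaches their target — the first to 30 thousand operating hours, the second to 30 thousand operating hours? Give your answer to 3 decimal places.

p₁ = N(30)/N(0) = 16,642/39,079 = 0.425855; p₂ = N(30)/N(10) = 16,642/34,542 = 0.481790.
P(exactly one) = p₁(1−p₂) + (1−p₁)p₂ = 0.220682 + 0.276617 = 0.497300.

0.497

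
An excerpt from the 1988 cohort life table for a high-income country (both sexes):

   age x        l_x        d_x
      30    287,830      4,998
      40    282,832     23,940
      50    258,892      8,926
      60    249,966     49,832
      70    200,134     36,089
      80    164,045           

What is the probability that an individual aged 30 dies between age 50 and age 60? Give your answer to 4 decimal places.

0.0310

We want 20|10q30 = (l_50 − l_60)/l_30.
This is the probability of reaching 50 but not 60, conditional on being alive at 30: (l_50 − l_60) / l_30.
= (258,892 − 249,966) / 287,830 = 8,926 / 287,830 = 0.031011.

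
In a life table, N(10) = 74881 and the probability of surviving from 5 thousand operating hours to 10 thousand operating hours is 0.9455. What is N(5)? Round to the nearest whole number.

N(5) = N(10) / p = 74881 / 0.9455 = 79197.

79197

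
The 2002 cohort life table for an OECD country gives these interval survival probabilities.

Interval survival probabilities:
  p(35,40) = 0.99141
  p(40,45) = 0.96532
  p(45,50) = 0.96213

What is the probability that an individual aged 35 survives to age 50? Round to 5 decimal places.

0.92079

The overall survival probability is 0.99141 × 0.96532 × 0.96213.
= 0.920785.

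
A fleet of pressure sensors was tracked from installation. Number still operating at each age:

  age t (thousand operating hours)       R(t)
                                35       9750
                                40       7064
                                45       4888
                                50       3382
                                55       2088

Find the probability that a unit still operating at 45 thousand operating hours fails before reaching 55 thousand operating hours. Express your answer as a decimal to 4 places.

0.5728

P(fail before 55 | operational at 45) = 1 − R(55)/R(45) = 1 − 2088/4888 = (2800)/4888 = 0.572831.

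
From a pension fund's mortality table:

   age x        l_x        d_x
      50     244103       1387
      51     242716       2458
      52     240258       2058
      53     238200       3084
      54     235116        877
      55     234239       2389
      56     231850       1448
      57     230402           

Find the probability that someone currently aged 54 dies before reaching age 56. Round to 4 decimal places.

P(die before 56 | alive at 54) = 1 − l_56/l_54 = 1 − 231850/235116 = (3266)/235116 = 0.013891.

0.0139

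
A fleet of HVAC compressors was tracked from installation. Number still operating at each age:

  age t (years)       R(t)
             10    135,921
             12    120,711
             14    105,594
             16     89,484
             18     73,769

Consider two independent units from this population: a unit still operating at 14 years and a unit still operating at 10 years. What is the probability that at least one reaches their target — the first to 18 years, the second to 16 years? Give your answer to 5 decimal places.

p₁ = R(18)/R(14) = 73,769/105,594 = 0.698610; p₂ = R(16)/R(10) = 89,484/135,921 = 0.658353.
P(at least one) = 1 − (1−p₁)(1−p₂) = 1 − 0.301390 × 0.341647 = 0.897031.

0.89703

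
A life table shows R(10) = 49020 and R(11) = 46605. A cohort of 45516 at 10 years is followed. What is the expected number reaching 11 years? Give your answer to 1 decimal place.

The relevant probability is 46605/49020 = 0.950734.
Expected number = 45516 × 0.950734 = 43273.6.

43273.6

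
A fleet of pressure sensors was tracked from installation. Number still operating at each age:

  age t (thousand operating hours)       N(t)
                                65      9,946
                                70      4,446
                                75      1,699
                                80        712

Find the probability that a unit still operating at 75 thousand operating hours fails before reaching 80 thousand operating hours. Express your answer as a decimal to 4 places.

P(fail before 80 | operational at 75) = 1 − N(80)/N(75) = 1 − 712/1,699 = (987)/1,699 = 0.580930.

0.5809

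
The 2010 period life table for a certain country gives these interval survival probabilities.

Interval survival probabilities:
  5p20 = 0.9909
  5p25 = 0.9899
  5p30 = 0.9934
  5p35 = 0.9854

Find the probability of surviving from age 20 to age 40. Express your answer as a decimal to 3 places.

The overall survival probability is 0.9909 × 0.9899 × 0.9934 × 0.9854.
= 0.960192.

0.960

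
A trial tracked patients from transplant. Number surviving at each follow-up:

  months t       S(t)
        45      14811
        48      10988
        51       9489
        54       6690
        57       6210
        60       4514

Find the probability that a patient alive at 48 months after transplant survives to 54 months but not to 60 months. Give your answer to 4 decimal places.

This is the probability of reaching 54 but not 60, conditional on being alive at 48: (S(54) − S(60)) / S(48).
= (6690 − 4514) / 10988 = 2176 / 10988 = 0.198034.

0.1980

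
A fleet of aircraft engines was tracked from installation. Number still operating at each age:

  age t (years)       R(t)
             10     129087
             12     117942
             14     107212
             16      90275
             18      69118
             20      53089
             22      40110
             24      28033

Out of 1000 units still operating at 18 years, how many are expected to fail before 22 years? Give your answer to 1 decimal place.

419.7

The relevant probability is 1 − 40110/69118 = 0.419688.
Expected number = 1000 × 0.419688 = 419.7.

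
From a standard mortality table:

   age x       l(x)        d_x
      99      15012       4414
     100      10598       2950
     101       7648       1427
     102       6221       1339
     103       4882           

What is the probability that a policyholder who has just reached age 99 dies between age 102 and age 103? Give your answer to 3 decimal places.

This is the probability of reaching 102 but not 103, conditional on being alive at 99: (l(102) − l(103)) / l(99).
= (6221 − 4882) / 15012 = 1339 / 15012 = 0.089195.

0.089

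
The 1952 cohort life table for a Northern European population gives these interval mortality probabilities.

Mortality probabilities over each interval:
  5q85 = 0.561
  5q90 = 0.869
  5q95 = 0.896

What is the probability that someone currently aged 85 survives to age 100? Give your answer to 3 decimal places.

0.006

The overall survival probability is (1 − 0.561) × (1 − 0.869) × (1 − 0.896).
= 0.439 × 0.131 × 0.104 = 0.005981.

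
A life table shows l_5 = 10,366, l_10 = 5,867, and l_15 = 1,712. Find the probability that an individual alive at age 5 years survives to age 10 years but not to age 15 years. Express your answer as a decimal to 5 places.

0.40083

This is the probability of reaching 10 but not 15, conditional on being alive at 5: (l_10 − l_15) / l_5.
= (5,867 − 1,712) / 10,366 = 4,155 / 10,366 = 0.400830.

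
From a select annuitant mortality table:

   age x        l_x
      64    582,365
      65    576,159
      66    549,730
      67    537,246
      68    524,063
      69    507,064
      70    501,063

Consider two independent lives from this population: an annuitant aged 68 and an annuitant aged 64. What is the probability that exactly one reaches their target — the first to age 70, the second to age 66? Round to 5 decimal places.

0.09501

p₁ = l_70/l_68 = 501,063/524,063 = 0.956112; p₂ = l_66/l_64 = 549,730/582,365 = 0.943961.
P(exactly one) = p₁(1−p₂) + (1−p₁)p₂ = 0.053580 + 0.041429 = 0.095008.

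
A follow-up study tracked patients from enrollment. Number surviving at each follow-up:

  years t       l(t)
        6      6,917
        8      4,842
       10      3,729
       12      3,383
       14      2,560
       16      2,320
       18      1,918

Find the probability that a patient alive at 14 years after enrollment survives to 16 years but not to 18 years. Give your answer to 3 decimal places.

This is the probability of reaching 16 but not 18, conditional on being alive at 14: (l(16) − l(18)) / l(14).
= (2,320 − 1,918) / 2,560 = 402 / 2,560 = 0.157031.

0.157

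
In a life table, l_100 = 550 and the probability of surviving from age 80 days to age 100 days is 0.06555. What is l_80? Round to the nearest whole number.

8391

l_80 = l_100 / p = 550 / 0.06555 = 8391.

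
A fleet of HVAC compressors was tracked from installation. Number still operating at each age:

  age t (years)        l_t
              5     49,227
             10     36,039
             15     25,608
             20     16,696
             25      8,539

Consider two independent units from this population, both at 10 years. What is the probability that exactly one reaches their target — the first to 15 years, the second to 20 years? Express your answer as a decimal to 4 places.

0.5155

p₁ = l_15/l_10 = 25,608/36,039 = 0.710564; p₂ = l_20/l_10 = 16,696/36,039 = 0.463276.
P(exactly one) = p₁(1−p₂) + (1−p₁)p₂ = 0.381377 + 0.134089 = 0.515466.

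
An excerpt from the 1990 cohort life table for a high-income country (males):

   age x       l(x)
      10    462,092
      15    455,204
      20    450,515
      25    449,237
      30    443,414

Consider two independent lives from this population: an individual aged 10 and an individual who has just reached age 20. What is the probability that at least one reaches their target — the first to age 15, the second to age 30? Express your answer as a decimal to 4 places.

0.9998

p₁ = l(15)/l(10) = 455,204/462,092 = 0.985094; p₂ = l(30)/l(20) = 443,414/450,515 = 0.984238.
P(at least one) = 1 − (1−p₁)(1−p₂) = 1 − 0.014906 × 0.015762 = 0.999765.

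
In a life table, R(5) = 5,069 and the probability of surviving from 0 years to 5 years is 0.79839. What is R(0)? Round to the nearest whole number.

R(0) = R(5) / p = 5,069 / 0.79839 = 6349.

6349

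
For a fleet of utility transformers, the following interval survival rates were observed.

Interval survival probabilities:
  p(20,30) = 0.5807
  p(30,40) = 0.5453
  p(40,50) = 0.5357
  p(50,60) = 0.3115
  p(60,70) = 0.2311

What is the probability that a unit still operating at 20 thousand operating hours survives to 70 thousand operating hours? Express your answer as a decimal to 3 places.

0.012

The overall survival probability is 0.5807 × 0.5453 × 0.5357 × 0.3115 × 0.2311.
= 0.012211.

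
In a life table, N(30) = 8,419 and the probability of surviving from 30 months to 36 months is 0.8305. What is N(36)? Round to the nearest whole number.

6992

N(36) = N(30) × p = 8,419 × 0.8305 = 6992.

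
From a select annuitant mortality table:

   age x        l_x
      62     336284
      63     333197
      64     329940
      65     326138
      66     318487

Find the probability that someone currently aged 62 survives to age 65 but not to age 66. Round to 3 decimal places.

This is the probability of reaching 65 but not 66, conditional on being alive at 62: (l_65 − l_66) / l_62.
= (326138 − 318487) / 336284 = 7651 / 336284 = 0.022752.

0.023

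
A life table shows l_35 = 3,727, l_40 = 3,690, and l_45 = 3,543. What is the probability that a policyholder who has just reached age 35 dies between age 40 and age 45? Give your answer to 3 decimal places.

0.039

We want 5|5q35 = (l_40 − l_45)/l_35.
This is the probability of reaching 40 but not 45, conditional on being alive at 35: (l_40 − l_45) / l_35.
= (3,690 − 3,543) / 3,727 = 147 / 3,727 = 0.039442.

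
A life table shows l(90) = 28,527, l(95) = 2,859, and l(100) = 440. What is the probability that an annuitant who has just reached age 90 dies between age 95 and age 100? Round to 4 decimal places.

0.0848

This is the probability of reaching 95 but not 100, conditional on being alive at 90: (l(95) − l(100)) / l(90).
= (2,859 − 440) / 28,527 = 2,419 / 28,527 = 0.084797.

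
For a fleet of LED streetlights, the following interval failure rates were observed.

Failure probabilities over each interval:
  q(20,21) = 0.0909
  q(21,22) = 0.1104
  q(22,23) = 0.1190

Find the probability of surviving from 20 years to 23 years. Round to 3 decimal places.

0.712

The overall survival probability is (1 − 0.0909) × (1 − 0.1104) × (1 − 0.1190).
= 0.9091 × 0.8896 × 0.8810 = 0.712496.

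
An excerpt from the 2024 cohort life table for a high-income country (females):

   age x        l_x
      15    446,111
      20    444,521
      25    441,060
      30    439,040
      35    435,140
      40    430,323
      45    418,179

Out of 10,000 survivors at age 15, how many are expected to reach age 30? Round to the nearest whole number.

9841

The relevant probability is 439,040/446,111 = 0.984150.
Expected number = 10,000 × 0.984150 = 9841.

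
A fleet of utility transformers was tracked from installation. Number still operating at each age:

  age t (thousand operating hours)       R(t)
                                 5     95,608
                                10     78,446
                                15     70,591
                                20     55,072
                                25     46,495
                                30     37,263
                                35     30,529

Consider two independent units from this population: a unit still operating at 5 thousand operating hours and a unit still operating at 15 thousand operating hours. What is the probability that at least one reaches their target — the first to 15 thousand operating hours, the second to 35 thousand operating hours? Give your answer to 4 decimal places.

0.8515

p₁ = R(15)/R(5) = 70,591/95,608 = 0.738338; p₂ = R(35)/R(15) = 30,529/70,591 = 0.432477.
P(at least one) = 1 − (1−p₁)(1−p₂) = 1 − 0.261662 × 0.567523 = 0.851501.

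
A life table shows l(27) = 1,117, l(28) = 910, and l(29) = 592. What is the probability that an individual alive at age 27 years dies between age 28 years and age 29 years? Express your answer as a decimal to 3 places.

This is the probability of reaching 28 but not 29, conditional on being alive at 27: (l(28) − l(29)) / l(27).
= (910 − 592) / 1,117 = 318 / 1,117 = 0.284691.

0.285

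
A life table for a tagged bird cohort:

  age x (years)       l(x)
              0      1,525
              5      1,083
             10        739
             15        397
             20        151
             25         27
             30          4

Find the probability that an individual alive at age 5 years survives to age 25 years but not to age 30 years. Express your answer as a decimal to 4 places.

This is the probability of reaching 25 but not 30, conditional on being alive at 5: (l(25) − l(30)) / l(5).
= (27 − 4) / 1,083 = 23 / 1,083 = 0.021237.

0.0212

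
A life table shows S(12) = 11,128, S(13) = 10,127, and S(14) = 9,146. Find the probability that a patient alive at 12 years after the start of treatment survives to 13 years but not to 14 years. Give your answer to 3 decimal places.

This is the probability of reaching 13 but not 14, conditional on being alive at 12: (S(13) − S(14)) / S(12).
= (10,127 − 9,146) / 11,128 = 981 / 11,128 = 0.088156.

0.088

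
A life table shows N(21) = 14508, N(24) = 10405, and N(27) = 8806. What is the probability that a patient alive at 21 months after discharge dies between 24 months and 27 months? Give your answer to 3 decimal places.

0.110

This is the probability of reaching 24 but not 27, conditional on being alive at 21: (N(24) − N(27)) / N(21).
= (10405 − 8806) / 14508 = 1599 / 14508 = 0.110215.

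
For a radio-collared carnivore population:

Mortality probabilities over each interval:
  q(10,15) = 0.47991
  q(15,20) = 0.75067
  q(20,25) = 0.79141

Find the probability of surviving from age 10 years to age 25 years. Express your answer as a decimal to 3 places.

Survival from 10 to 25 is the product of surviving each interval: (1 − 0.47991) × (1 − 0.75067) × (1 − 0.79141).
= 0.52009 × 0.24933 × 0.20859 = 0.027049.

0.027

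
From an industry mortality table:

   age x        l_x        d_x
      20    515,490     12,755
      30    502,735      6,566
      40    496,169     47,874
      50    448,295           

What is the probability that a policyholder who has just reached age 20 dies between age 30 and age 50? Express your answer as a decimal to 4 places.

This is the probability of reaching 30 but not 50, conditional on being alive at 20: (l_30 − l_50) / l_20.
= (502,735 − 448,295) / 515,490 = 54,440 / 515,490 = 0.105608.

0.1056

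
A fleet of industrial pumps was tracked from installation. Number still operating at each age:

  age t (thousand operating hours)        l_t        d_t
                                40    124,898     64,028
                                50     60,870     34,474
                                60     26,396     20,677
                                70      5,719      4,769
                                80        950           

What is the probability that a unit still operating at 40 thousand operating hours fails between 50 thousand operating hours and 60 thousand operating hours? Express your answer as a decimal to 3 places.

This is the probability of reaching 50 but not 60, conditional on being operational at 40: (l_50 − l_60) / l_40.
= (60,870 − 26,396) / 124,898 = 34,474 / 124,898 = 0.276017.

0.276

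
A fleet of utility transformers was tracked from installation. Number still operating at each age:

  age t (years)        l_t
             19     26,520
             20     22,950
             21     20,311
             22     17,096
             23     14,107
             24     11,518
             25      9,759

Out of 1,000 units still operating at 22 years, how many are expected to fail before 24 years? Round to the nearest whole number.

326

The relevant probability is 1 − 11,518/17,096 = 0.326275.
Expected number = 1,000 × 0.326275 = 326.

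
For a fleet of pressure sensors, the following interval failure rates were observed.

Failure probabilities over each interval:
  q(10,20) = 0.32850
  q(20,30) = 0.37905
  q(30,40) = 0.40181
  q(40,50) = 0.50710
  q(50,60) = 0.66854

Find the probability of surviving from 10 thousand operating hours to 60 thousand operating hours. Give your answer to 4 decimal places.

Chaining the interval survival probabilities: (1 − 0.32850) × (1 − 0.37905) × (1 − 0.40181) × (1 − 0.50710) × (1 − 0.66854).
= 0.67150 × 0.62095 × 0.59819 × 0.49290 × 0.33146 = 0.040750.

0.0408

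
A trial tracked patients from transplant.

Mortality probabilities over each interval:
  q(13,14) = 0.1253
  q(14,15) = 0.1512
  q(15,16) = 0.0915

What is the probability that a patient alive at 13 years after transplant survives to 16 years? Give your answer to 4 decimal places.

The overall survival probability is (1 − 0.1253) × (1 − 0.1512) × (1 − 0.0915).
= 0.8747 × 0.8488 × 0.9085 = 0.674512.

0.6745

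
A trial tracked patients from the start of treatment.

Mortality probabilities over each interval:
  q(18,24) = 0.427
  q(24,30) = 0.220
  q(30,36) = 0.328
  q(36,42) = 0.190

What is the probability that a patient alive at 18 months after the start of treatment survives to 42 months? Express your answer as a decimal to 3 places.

Chaining the interval survival probabilities: (1 − 0.427) × (1 − 0.220) × (1 − 0.328) × (1 − 0.190).
= 0.573 × 0.780 × 0.672 × 0.810 = 0.243278.

0.243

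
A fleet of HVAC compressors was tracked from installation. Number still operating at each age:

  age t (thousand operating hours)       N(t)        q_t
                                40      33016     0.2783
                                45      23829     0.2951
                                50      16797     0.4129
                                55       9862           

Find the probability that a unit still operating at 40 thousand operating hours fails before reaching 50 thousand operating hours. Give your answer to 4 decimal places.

P(fail before 50 | operational at 40) = 1 − N(50)/N(40) = 1 − 16797/33016 = (16219)/33016 = 0.491247.

0.4912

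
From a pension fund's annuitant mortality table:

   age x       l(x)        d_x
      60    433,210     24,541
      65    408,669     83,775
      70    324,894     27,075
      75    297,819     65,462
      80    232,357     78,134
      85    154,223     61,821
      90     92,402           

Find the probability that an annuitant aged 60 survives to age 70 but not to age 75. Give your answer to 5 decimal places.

0.06250

This is the probability of reaching 70 but not 75, conditional on being alive at 60: (l(70) − l(75)) / l(60).
= (324,894 − 297,819) / 433,210 = 27,075 / 433,210 = 0.062499.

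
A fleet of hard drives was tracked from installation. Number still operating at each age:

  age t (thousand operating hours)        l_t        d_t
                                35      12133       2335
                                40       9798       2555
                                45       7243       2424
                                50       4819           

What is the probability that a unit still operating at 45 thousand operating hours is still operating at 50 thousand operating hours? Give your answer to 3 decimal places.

0.665

The conditional survival probability is l_50/l_45 = 4819/7243 = 0.665332.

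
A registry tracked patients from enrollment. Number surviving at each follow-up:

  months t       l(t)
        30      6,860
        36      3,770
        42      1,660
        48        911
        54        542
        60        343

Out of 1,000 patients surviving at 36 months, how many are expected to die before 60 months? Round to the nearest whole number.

The relevant probability is 1 − 343/3,770 = 0.909019.
Expected number = 1,000 × 0.909019 = 909.

909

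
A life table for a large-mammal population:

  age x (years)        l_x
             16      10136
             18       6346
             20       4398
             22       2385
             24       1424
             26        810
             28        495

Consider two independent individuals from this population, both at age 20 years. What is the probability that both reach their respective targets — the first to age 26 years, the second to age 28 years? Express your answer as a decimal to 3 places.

p₁ = l_26/l_20 = 810/4398 = 0.184175; p₂ = l_28/l_20 = 495/4398 = 0.112551.
P(both) = p₁ × p₂ = 0.184175 × 0.112551 = 0.020729.

0.021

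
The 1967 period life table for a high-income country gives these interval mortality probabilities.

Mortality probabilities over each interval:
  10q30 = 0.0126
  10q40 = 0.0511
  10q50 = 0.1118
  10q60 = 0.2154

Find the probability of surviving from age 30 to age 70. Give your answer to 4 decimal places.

40p30 = (1 − 0.0126) × (1 − 0.0511) × (1 − 0.1118) × (1 − 0.2154).
= 0.9874 × 0.9489 × 0.8882 × 0.7846 = 0.652939.

0.6529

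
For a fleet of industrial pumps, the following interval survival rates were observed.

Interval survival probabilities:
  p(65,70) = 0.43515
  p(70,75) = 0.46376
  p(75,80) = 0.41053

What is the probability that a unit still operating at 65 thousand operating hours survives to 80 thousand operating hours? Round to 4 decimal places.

0.0828

Chaining the interval survival probabilities: 0.43515 × 0.46376 × 0.41053.
= 0.082847.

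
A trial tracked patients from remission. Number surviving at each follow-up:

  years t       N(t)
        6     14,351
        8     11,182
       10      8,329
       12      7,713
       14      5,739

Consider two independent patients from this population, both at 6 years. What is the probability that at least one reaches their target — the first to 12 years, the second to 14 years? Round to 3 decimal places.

p₁ = N(12)/N(6) = 7,713/14,351 = 0.537454; p₂ = N(14)/N(6) = 5,739/14,351 = 0.399902.
P(at least one) = 1 − (1−p₁)(1−p₂) = 1 − 0.462546 × 0.600098 = 0.722427.

0.722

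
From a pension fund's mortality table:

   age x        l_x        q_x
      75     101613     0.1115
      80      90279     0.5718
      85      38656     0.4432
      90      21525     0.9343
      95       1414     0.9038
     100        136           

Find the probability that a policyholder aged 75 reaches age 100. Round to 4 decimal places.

0.0013

We want 25p75 = l_100/l_75.
The conditional survival probability is l_100/l_75 = 136/101613 = 0.001338.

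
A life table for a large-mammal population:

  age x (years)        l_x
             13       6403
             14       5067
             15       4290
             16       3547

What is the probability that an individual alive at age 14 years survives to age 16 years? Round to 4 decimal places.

0.7000

The conditional survival probability is l_16/l_14 = 3547/5067 = 0.700020.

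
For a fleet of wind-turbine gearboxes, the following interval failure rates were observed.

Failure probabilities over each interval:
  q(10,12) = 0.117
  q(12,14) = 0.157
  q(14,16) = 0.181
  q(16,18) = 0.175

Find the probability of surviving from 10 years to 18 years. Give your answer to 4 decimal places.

0.5030

The overall survival probability is (1 − 0.117) × (1 − 0.157) × (1 − 0.181) × (1 − 0.175).
= 0.883 × 0.843 × 0.819 × 0.825 = 0.502952.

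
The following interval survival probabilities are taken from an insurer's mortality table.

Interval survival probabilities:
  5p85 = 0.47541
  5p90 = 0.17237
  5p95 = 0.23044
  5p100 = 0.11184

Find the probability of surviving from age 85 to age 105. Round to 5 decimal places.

0.00211

Chaining the interval survival probabilities: 0.47541 × 0.17237 × 0.23044 × 0.11184.
= 0.002112.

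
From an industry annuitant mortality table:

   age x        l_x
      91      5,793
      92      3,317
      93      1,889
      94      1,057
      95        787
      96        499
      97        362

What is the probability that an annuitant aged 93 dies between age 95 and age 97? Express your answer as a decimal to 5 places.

0.22499

This is the probability of reaching 95 but not 97, conditional on being alive at 93: (l_95 − l_97) / l_93.
= (787 − 362) / 1,889 = 425 / 1,889 = 0.224987.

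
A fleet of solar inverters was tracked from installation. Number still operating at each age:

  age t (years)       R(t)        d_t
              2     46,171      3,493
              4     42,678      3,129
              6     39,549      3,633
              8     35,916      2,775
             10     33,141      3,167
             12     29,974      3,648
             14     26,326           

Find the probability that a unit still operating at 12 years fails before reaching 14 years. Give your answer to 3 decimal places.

P(fail before 14 | operational at 12) = 1 − R(14)/R(12) = 1 − 26,326/29,974 = (3,648)/29,974 = 0.121705.

0.122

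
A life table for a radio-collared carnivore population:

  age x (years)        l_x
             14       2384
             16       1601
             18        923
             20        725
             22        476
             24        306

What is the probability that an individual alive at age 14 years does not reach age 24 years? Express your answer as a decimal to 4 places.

P(die before 24 | alive at 14) = 1 − l_24/l_14 = 1 − 306/2384 = (2078)/2384 = 0.871644.

0.8716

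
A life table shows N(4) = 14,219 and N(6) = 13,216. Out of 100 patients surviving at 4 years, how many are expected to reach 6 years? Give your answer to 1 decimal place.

The relevant probability is 13,216/14,219 = 0.929461.
Expected number = 100 × 0.929461 = 92.9.

92.9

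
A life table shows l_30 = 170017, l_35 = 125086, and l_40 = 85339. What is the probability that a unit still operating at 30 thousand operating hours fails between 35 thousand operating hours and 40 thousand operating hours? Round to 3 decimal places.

This is the probability of reaching 35 but not 40, conditional on being operational at 30: (l_35 − l_40) / l_30.
= (125086 − 85339) / 170017 = 39747 / 170017 = 0.233783.

0.234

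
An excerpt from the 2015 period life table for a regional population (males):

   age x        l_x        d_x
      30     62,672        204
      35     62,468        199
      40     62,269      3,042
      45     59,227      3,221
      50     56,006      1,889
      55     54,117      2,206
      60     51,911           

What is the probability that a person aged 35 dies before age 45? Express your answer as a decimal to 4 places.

0.0519

P(die before 45 | alive at 35) = 1 − l_45/l_35 = 1 − 59,227/62,468 = (3,241)/62,468 = 0.051883.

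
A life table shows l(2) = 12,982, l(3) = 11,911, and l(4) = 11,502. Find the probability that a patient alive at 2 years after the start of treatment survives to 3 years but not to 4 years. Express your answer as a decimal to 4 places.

0.0315

This is the probability of reaching 3 but not 4, conditional on being alive at 2: (l(3) − l(4)) / l(2).
= (11,911 − 11,502) / 12,982 = 409 / 12,982 = 0.031505.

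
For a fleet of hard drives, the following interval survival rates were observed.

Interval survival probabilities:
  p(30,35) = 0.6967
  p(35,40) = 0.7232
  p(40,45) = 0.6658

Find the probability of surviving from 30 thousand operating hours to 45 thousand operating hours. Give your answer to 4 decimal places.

0.3355

Survival from 30 to 45 is the product of surviving each interval: 0.6967 × 0.7232 × 0.6658.
= 0.335466.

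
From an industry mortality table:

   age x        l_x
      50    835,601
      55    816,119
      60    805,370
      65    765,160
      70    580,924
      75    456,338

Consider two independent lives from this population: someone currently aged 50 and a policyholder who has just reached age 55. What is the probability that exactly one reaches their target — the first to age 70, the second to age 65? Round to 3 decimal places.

0.329

p₁ = l_70/l_50 = 580,924/835,601 = 0.695217; p₂ = l_65/l_55 = 765,160/816,119 = 0.937559.
P(exactly one) = p₁(1−p₂) + (1−p₁)p₂ = 0.043410 + 0.285752 = 0.329162.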